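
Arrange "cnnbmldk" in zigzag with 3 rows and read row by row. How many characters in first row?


Zigzag "cnnbmldk" into 3 rows:
Placing characters:
  'c' => row 0
  'n' => row 1
  'n' => row 2
  'b' => row 1
  'm' => row 0
  'l' => row 1
  'd' => row 2
  'k' => row 1
Rows:
  Row 0: "cm"
  Row 1: "nblk"
  Row 2: "nd"
First row length: 2

2


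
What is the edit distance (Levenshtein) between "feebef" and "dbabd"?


Computing edit distance: "feebef" -> "dbabd"
DP table:
           d    b    a    b    d
      0    1    2    3    4    5
  f   1    1    2    3    4    5
  e   2    2    2    3    4    5
  e   3    3    3    3    4    5
  b   4    4    3    4    3    4
  e   5    5    4    4    4    4
  f   6    6    5    5    5    5
Edit distance = dp[6][5] = 5

5


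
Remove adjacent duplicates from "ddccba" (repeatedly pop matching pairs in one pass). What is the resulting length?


Input: ddccba
Stack-based adjacent duplicate removal:
  Read 'd': push. Stack: d
  Read 'd': matches stack top 'd' => pop. Stack: (empty)
  Read 'c': push. Stack: c
  Read 'c': matches stack top 'c' => pop. Stack: (empty)
  Read 'b': push. Stack: b
  Read 'a': push. Stack: ba
Final stack: "ba" (length 2)

2


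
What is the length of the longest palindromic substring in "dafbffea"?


Input: "dafbffea"
Checking substrings for palindromes:
  [2:5] "fbf" (len 3) => palindrome
  [4:6] "ff" (len 2) => palindrome
Longest palindromic substring: "fbf" with length 3

3


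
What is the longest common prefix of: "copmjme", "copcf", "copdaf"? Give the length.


Words: copmjme, copcf, copdaf
  Position 0: all 'c' => match
  Position 1: all 'o' => match
  Position 2: all 'p' => match
  Position 3: ('m', 'c', 'd') => mismatch, stop
LCP = "cop" (length 3)

3


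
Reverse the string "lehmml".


Input: lehmml
Reading characters right to left:
  Position 5: 'l'
  Position 4: 'm'
  Position 3: 'm'
  Position 2: 'h'
  Position 1: 'e'
  Position 0: 'l'
Reversed: lmmhel

lmmhel


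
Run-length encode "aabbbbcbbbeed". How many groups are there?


Input: aabbbbcbbbeed
Scanning for consecutive runs:
  Group 1: 'a' x 2 (positions 0-1)
  Group 2: 'b' x 4 (positions 2-5)
  Group 3: 'c' x 1 (positions 6-6)
  Group 4: 'b' x 3 (positions 7-9)
  Group 5: 'e' x 2 (positions 10-11)
  Group 6: 'd' x 1 (positions 12-12)
Total groups: 6

6


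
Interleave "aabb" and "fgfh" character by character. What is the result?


Interleaving "aabb" and "fgfh":
  Position 0: 'a' from first, 'f' from second => "af"
  Position 1: 'a' from first, 'g' from second => "ag"
  Position 2: 'b' from first, 'f' from second => "bf"
  Position 3: 'b' from first, 'h' from second => "bh"
Result: afagbfbh

afagbfbh


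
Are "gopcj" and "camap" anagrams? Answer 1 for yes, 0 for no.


Strings: "gopcj", "camap"
Sorted first:  cgjop
Sorted second: aacmp
Differ at position 0: 'c' vs 'a' => not anagrams

0


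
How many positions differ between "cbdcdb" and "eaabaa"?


Comparing "cbdcdb" and "eaabaa" position by position:
  Position 0: 'c' vs 'e' => DIFFER
  Position 1: 'b' vs 'a' => DIFFER
  Position 2: 'd' vs 'a' => DIFFER
  Position 3: 'c' vs 'b' => DIFFER
  Position 4: 'd' vs 'a' => DIFFER
  Position 5: 'b' vs 'a' => DIFFER
Positions that differ: 6

6


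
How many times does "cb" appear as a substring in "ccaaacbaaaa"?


Searching for "cb" in "ccaaacbaaaa"
Scanning each position:
  Position 0: "cc" => no
  Position 1: "ca" => no
  Position 2: "aa" => no
  Position 3: "aa" => no
  Position 4: "ac" => no
  Position 5: "cb" => MATCH
  Position 6: "ba" => no
  Position 7: "aa" => no
  Position 8: "aa" => no
  Position 9: "aa" => no
Total occurrences: 1

1


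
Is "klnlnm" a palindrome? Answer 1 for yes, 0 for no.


Input: klnlnm
Reversed: mnlnlk
  Compare pos 0 ('k') with pos 5 ('m'): MISMATCH
  Compare pos 1 ('l') with pos 4 ('n'): MISMATCH
  Compare pos 2 ('n') with pos 3 ('l'): MISMATCH
Result: not a palindrome

0


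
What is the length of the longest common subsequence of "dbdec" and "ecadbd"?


LCS of "dbdec" and "ecadbd"
DP table:
           e    c    a    d    b    d
      0    0    0    0    0    0    0
  d   0    0    0    0    1    1    1
  b   0    0    0    0    1    2    2
  d   0    0    0    0    1    2    3
  e   0    1    1    1    1    2    3
  c   0    1    2    2    2    2    3
LCS length = dp[5][6] = 3

3


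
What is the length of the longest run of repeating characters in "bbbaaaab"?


Input: "bbbaaaab"
Scanning for longest run:
  Position 1 ('b'): continues run of 'b', length=2
  Position 2 ('b'): continues run of 'b', length=3
  Position 3 ('a'): new char, reset run to 1
  Position 4 ('a'): continues run of 'a', length=2
  Position 5 ('a'): continues run of 'a', length=3
  Position 6 ('a'): continues run of 'a', length=4
  Position 7 ('b'): new char, reset run to 1
Longest run: 'a' with length 4

4


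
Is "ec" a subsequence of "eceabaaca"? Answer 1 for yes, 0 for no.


Check if "ec" is a subsequence of "eceabaaca"
Greedy scan:
  Position 0 ('e'): matches sub[0] = 'e'
  Position 1 ('c'): matches sub[1] = 'c'
  Position 2 ('e'): no match needed
  Position 3 ('a'): no match needed
  Position 4 ('b'): no match needed
  Position 5 ('a'): no match needed
  Position 6 ('a'): no match needed
  Position 7 ('c'): no match needed
  Position 8 ('a'): no match needed
All 2 characters matched => is a subsequence

1


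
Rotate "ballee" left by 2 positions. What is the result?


Input: "ballee", rotate left by 2
First 2 characters: "ba"
Remaining characters: "llee"
Concatenate remaining + first: "llee" + "ba" = "lleeba"

lleeba


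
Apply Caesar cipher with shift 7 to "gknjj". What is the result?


Caesar cipher: shift "gknjj" by 7
  'g' (pos 6) + 7 = pos 13 = 'n'
  'k' (pos 10) + 7 = pos 17 = 'r'
  'n' (pos 13) + 7 = pos 20 = 'u'
  'j' (pos 9) + 7 = pos 16 = 'q'
  'j' (pos 9) + 7 = pos 16 = 'q'
Result: nruqq

nruqq


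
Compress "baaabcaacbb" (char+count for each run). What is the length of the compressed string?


Input: baaabcaacbb
Runs:
  'b' x 1 => "b1"
  'a' x 3 => "a3"
  'b' x 1 => "b1"
  'c' x 1 => "c1"
  'a' x 2 => "a2"
  'c' x 1 => "c1"
  'b' x 2 => "b2"
Compressed: "b1a3b1c1a2c1b2"
Compressed length: 14

14


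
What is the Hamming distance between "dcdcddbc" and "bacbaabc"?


Comparing "dcdcddbc" and "bacbaabc" position by position:
  Position 0: 'd' vs 'b' => differ
  Position 1: 'c' vs 'a' => differ
  Position 2: 'd' vs 'c' => differ
  Position 3: 'c' vs 'b' => differ
  Position 4: 'd' vs 'a' => differ
  Position 5: 'd' vs 'a' => differ
  Position 6: 'b' vs 'b' => same
  Position 7: 'c' vs 'c' => same
Total differences (Hamming distance): 6

6


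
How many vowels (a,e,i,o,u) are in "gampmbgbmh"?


Input: gampmbgbmh
Checking each character:
  'g' at position 0: consonant
  'a' at position 1: vowel (running total: 1)
  'm' at position 2: consonant
  'p' at position 3: consonant
  'm' at position 4: consonant
  'b' at position 5: consonant
  'g' at position 6: consonant
  'b' at position 7: consonant
  'm' at position 8: consonant
  'h' at position 9: consonant
Total vowels: 1

1


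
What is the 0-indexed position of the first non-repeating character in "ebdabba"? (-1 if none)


Input: ebdabba
Character frequencies:
  'a': 2
  'b': 3
  'd': 1
  'e': 1
Scanning left to right for freq == 1:
  Position 0 ('e'): unique! => answer = 0

0


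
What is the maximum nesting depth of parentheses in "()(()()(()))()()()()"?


Input: "()(()()(()))()()()()"
Tracking depth:
  Position 0 '(': depth becomes 1
  Position 1 ')': depth becomes 0
  Position 2 '(': depth becomes 1
  Position 3 '(': depth becomes 2
  Position 4 ')': depth becomes 1
  Position 5 '(': depth becomes 2
  Position 6 ')': depth becomes 1
  Position 7 '(': depth becomes 2
  Position 8 '(': depth becomes 3
  Position 9 ')': depth becomes 2
  Position 10 ')': depth becomes 1
  Position 11 ')': depth becomes 0
  Position 12 '(': depth becomes 1
  Position 13 ')': depth becomes 0
  Position 14 '(': depth becomes 1
  Position 15 ')': depth becomes 0
  Position 16 '(': depth becomes 1
  Position 17 ')': depth becomes 0
  Position 18 '(': depth becomes 1
  Position 19 ')': depth becomes 0
Maximum depth reached: 3

3


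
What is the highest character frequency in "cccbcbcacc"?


Input: cccbcbcacc
Character counts:
  'a': 1
  'b': 2
  'c': 7
Maximum frequency: 7

7


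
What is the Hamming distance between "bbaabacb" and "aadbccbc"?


Comparing "bbaabacb" and "aadbccbc" position by position:
  Position 0: 'b' vs 'a' => differ
  Position 1: 'b' vs 'a' => differ
  Position 2: 'a' vs 'd' => differ
  Position 3: 'a' vs 'b' => differ
  Position 4: 'b' vs 'c' => differ
  Position 5: 'a' vs 'c' => differ
  Position 6: 'c' vs 'b' => differ
  Position 7: 'b' vs 'c' => differ
Total differences (Hamming distance): 8

8


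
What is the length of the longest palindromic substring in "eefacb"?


Input: "eefacb"
Checking substrings for palindromes:
  [0:2] "ee" (len 2) => palindrome
Longest palindromic substring: "ee" with length 2

2


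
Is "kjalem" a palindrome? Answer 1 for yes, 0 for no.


Input: kjalem
Reversed: melajk
  Compare pos 0 ('k') with pos 5 ('m'): MISMATCH
  Compare pos 1 ('j') with pos 4 ('e'): MISMATCH
  Compare pos 2 ('a') with pos 3 ('l'): MISMATCH
Result: not a palindrome

0


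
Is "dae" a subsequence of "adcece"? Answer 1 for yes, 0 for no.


Check if "dae" is a subsequence of "adcece"
Greedy scan:
  Position 0 ('a'): no match needed
  Position 1 ('d'): matches sub[0] = 'd'
  Position 2 ('c'): no match needed
  Position 3 ('e'): no match needed
  Position 4 ('c'): no match needed
  Position 5 ('e'): no match needed
Only matched 1/3 characters => not a subsequence

0


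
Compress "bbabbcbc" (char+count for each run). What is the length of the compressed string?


Input: bbabbcbc
Runs:
  'b' x 2 => "b2"
  'a' x 1 => "a1"
  'b' x 2 => "b2"
  'c' x 1 => "c1"
  'b' x 1 => "b1"
  'c' x 1 => "c1"
Compressed: "b2a1b2c1b1c1"
Compressed length: 12

12


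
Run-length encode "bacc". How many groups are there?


Input: bacc
Scanning for consecutive runs:
  Group 1: 'b' x 1 (positions 0-0)
  Group 2: 'a' x 1 (positions 1-1)
  Group 3: 'c' x 2 (positions 2-3)
Total groups: 3

3


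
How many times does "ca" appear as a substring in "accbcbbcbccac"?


Searching for "ca" in "accbcbbcbccac"
Scanning each position:
  Position 0: "ac" => no
  Position 1: "cc" => no
  Position 2: "cb" => no
  Position 3: "bc" => no
  Position 4: "cb" => no
  Position 5: "bb" => no
  Position 6: "bc" => no
  Position 7: "cb" => no
  Position 8: "bc" => no
  Position 9: "cc" => no
  Position 10: "ca" => MATCH
  Position 11: "ac" => no
Total occurrences: 1

1


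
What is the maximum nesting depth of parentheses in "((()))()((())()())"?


Input: "((()))()((())()())"
Tracking depth:
  Position 0 '(': depth becomes 1
  Position 1 '(': depth becomes 2
  Position 2 '(': depth becomes 3
  Position 3 ')': depth becomes 2
  Position 4 ')': depth becomes 1
  Position 5 ')': depth becomes 0
  Position 6 '(': depth becomes 1
  Position 7 ')': depth becomes 0
  Position 8 '(': depth becomes 1
  Position 9 '(': depth becomes 2
  Position 10 '(': depth becomes 3
  Position 11 ')': depth becomes 2
  Position 12 ')': depth becomes 1
  Position 13 '(': depth becomes 2
  Position 14 ')': depth becomes 1
  Position 15 '(': depth becomes 2
  Position 16 ')': depth becomes 1
  Position 17 ')': depth becomes 0
Maximum depth reached: 3

3


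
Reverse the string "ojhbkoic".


Input: ojhbkoic
Reading characters right to left:
  Position 7: 'c'
  Position 6: 'i'
  Position 5: 'o'
  Position 4: 'k'
  Position 3: 'b'
  Position 2: 'h'
  Position 1: 'j'
  Position 0: 'o'
Reversed: ciokbhjo

ciokbhjo


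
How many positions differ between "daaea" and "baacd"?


Comparing "daaea" and "baacd" position by position:
  Position 0: 'd' vs 'b' => DIFFER
  Position 1: 'a' vs 'a' => same
  Position 2: 'a' vs 'a' => same
  Position 3: 'e' vs 'c' => DIFFER
  Position 4: 'a' vs 'd' => DIFFER
Positions that differ: 3

3


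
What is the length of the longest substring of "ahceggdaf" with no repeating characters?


Input: "ahceggdaf"
Sliding window (track last position of each char):
  Position 0 ('a'): window [0,0] length 1 -- new best
  Position 1 ('h'): window [0,1] length 2 -- new best
  Position 2 ('c'): window [0,2] length 3 -- new best
  Position 3 ('e'): window [0,3] length 4 -- new best
  Position 4 ('g'): window [0,4] length 5 -- new best
  Position 5 ('g'): repeat (last at 4), move window start to 5
  Position 5 ('g'): window [5,5] length 1
  Position 6 ('d'): window [5,6] length 2
  Position 7 ('a'): window [5,7] length 3
  Position 8 ('f'): window [5,8] length 4
Longest substring with no repeats: "ahceg" with length 5

5


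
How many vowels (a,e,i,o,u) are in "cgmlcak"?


Input: cgmlcak
Checking each character:
  'c' at position 0: consonant
  'g' at position 1: consonant
  'm' at position 2: consonant
  'l' at position 3: consonant
  'c' at position 4: consonant
  'a' at position 5: vowel (running total: 1)
  'k' at position 6: consonant
Total vowels: 1

1


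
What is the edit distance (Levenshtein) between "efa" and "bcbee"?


Computing edit distance: "efa" -> "bcbee"
DP table:
           b    c    b    e    e
      0    1    2    3    4    5
  e   1    1    2    3    3    4
  f   2    2    2    3    4    4
  a   3    3    3    3    4    5
Edit distance = dp[3][5] = 5

5


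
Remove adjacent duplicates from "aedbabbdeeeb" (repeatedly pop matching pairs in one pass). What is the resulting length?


Input: aedbabbdeeeb
Stack-based adjacent duplicate removal:
  Read 'a': push. Stack: a
  Read 'e': push. Stack: ae
  Read 'd': push. Stack: aed
  Read 'b': push. Stack: aedb
  Read 'a': push. Stack: aedba
  Read 'b': push. Stack: aedbab
  Read 'b': matches stack top 'b' => pop. Stack: aedba
  Read 'd': push. Stack: aedbad
  Read 'e': push. Stack: aedbade
  Read 'e': matches stack top 'e' => pop. Stack: aedbad
  Read 'e': push. Stack: aedbade
  Read 'b': push. Stack: aedbadeb
Final stack: "aedbadeb" (length 8)

8


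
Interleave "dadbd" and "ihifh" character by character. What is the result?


Interleaving "dadbd" and "ihifh":
  Position 0: 'd' from first, 'i' from second => "di"
  Position 1: 'a' from first, 'h' from second => "ah"
  Position 2: 'd' from first, 'i' from second => "di"
  Position 3: 'b' from first, 'f' from second => "bf"
  Position 4: 'd' from first, 'h' from second => "dh"
Result: diahdibfdh

diahdibfdh


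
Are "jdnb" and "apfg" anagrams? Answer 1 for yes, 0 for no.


Strings: "jdnb", "apfg"
Sorted first:  bdjn
Sorted second: afgp
Differ at position 0: 'b' vs 'a' => not anagrams

0


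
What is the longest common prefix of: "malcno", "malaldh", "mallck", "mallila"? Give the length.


Words: malcno, malaldh, mallck, mallila
  Position 0: all 'm' => match
  Position 1: all 'a' => match
  Position 2: all 'l' => match
  Position 3: ('c', 'a', 'l', 'l') => mismatch, stop
LCP = "mal" (length 3)

3


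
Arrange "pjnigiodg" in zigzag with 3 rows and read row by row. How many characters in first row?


Zigzag "pjnigiodg" into 3 rows:
Placing characters:
  'p' => row 0
  'j' => row 1
  'n' => row 2
  'i' => row 1
  'g' => row 0
  'i' => row 1
  'o' => row 2
  'd' => row 1
  'g' => row 0
Rows:
  Row 0: "pgg"
  Row 1: "jiid"
  Row 2: "no"
First row length: 3

3


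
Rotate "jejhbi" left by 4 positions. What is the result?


Input: "jejhbi", rotate left by 4
First 4 characters: "jejh"
Remaining characters: "bi"
Concatenate remaining + first: "bi" + "jejh" = "bijejh"

bijejh


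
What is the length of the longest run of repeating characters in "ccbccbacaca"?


Input: "ccbccbacaca"
Scanning for longest run:
  Position 1 ('c'): continues run of 'c', length=2
  Position 2 ('b'): new char, reset run to 1
  Position 3 ('c'): new char, reset run to 1
  Position 4 ('c'): continues run of 'c', length=2
  Position 5 ('b'): new char, reset run to 1
  Position 6 ('a'): new char, reset run to 1
  Position 7 ('c'): new char, reset run to 1
  Position 8 ('a'): new char, reset run to 1
  Position 9 ('c'): new char, reset run to 1
  Position 10 ('a'): new char, reset run to 1
Longest run: 'c' with length 2

2


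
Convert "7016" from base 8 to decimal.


Input: "7016" in base 8
Positional expansion:
  Digit '7' (value 7) x 8^3 = 3584
  Digit '0' (value 0) x 8^2 = 0
  Digit '1' (value 1) x 8^1 = 8
  Digit '6' (value 6) x 8^0 = 6
Sum = 3598

3598


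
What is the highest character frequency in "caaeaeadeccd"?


Input: caaeaeadeccd
Character counts:
  'a': 4
  'c': 3
  'd': 2
  'e': 3
Maximum frequency: 4

4


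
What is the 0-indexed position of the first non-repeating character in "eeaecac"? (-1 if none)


Input: eeaecac
Character frequencies:
  'a': 2
  'c': 2
  'e': 3
Scanning left to right for freq == 1:
  Position 0 ('e'): freq=3, skip
  Position 1 ('e'): freq=3, skip
  Position 2 ('a'): freq=2, skip
  Position 3 ('e'): freq=3, skip
  Position 4 ('c'): freq=2, skip
  Position 5 ('a'): freq=2, skip
  Position 6 ('c'): freq=2, skip
  No unique character found => answer = -1

-1


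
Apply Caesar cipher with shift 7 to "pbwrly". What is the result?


Caesar cipher: shift "pbwrly" by 7
  'p' (pos 15) + 7 = pos 22 = 'w'
  'b' (pos 1) + 7 = pos 8 = 'i'
  'w' (pos 22) + 7 = pos 3 = 'd'
  'r' (pos 17) + 7 = pos 24 = 'y'
  'l' (pos 11) + 7 = pos 18 = 's'
  'y' (pos 24) + 7 = pos 5 = 'f'
Result: widysf

widysf


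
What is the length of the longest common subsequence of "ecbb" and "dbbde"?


LCS of "ecbb" and "dbbde"
DP table:
           d    b    b    d    e
      0    0    0    0    0    0
  e   0    0    0    0    0    1
  c   0    0    0    0    0    1
  b   0    0    1    1    1    1
  b   0    0    1    2    2    2
LCS length = dp[4][5] = 2

2


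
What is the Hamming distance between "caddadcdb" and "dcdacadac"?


Comparing "caddadcdb" and "dcdacadac" position by position:
  Position 0: 'c' vs 'd' => differ
  Position 1: 'a' vs 'c' => differ
  Position 2: 'd' vs 'd' => same
  Position 3: 'd' vs 'a' => differ
  Position 4: 'a' vs 'c' => differ
  Position 5: 'd' vs 'a' => differ
  Position 6: 'c' vs 'd' => differ
  Position 7: 'd' vs 'a' => differ
  Position 8: 'b' vs 'c' => differ
Total differences (Hamming distance): 8

8


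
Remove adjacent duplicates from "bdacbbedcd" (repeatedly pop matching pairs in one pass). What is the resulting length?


Input: bdacbbedcd
Stack-based adjacent duplicate removal:
  Read 'b': push. Stack: b
  Read 'd': push. Stack: bd
  Read 'a': push. Stack: bda
  Read 'c': push. Stack: bdac
  Read 'b': push. Stack: bdacb
  Read 'b': matches stack top 'b' => pop. Stack: bdac
  Read 'e': push. Stack: bdace
  Read 'd': push. Stack: bdaced
  Read 'c': push. Stack: bdacedc
  Read 'd': push. Stack: bdacedcd
Final stack: "bdacedcd" (length 8)

8


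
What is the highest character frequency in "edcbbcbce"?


Input: edcbbcbce
Character counts:
  'b': 3
  'c': 3
  'd': 1
  'e': 2
Maximum frequency: 3

3


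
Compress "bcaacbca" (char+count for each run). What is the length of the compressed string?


Input: bcaacbca
Runs:
  'b' x 1 => "b1"
  'c' x 1 => "c1"
  'a' x 2 => "a2"
  'c' x 1 => "c1"
  'b' x 1 => "b1"
  'c' x 1 => "c1"
  'a' x 1 => "a1"
Compressed: "b1c1a2c1b1c1a1"
Compressed length: 14

14


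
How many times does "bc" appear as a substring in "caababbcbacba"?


Searching for "bc" in "caababbcbacba"
Scanning each position:
  Position 0: "ca" => no
  Position 1: "aa" => no
  Position 2: "ab" => no
  Position 3: "ba" => no
  Position 4: "ab" => no
  Position 5: "bb" => no
  Position 6: "bc" => MATCH
  Position 7: "cb" => no
  Position 8: "ba" => no
  Position 9: "ac" => no
  Position 10: "cb" => no
  Position 11: "ba" => no
Total occurrences: 1

1


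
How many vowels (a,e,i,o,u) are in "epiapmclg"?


Input: epiapmclg
Checking each character:
  'e' at position 0: vowel (running total: 1)
  'p' at position 1: consonant
  'i' at position 2: vowel (running total: 2)
  'a' at position 3: vowel (running total: 3)
  'p' at position 4: consonant
  'm' at position 5: consonant
  'c' at position 6: consonant
  'l' at position 7: consonant
  'g' at position 8: consonant
Total vowels: 3

3


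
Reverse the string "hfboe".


Input: hfboe
Reading characters right to left:
  Position 4: 'e'
  Position 3: 'o'
  Position 2: 'b'
  Position 1: 'f'
  Position 0: 'h'
Reversed: eobfh

eobfh


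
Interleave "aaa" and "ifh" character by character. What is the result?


Interleaving "aaa" and "ifh":
  Position 0: 'a' from first, 'i' from second => "ai"
  Position 1: 'a' from first, 'f' from second => "af"
  Position 2: 'a' from first, 'h' from second => "ah"
Result: aiafah

aiafah


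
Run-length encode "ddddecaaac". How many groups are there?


Input: ddddecaaac
Scanning for consecutive runs:
  Group 1: 'd' x 4 (positions 0-3)
  Group 2: 'e' x 1 (positions 4-4)
  Group 3: 'c' x 1 (positions 5-5)
  Group 4: 'a' x 3 (positions 6-8)
  Group 5: 'c' x 1 (positions 9-9)
Total groups: 5

5


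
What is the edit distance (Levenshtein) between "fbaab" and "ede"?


Computing edit distance: "fbaab" -> "ede"
DP table:
           e    d    e
      0    1    2    3
  f   1    1    2    3
  b   2    2    2    3
  a   3    3    3    3
  a   4    4    4    4
  b   5    5    5    5
Edit distance = dp[5][3] = 5

5


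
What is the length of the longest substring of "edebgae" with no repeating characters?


Input: "edebgae"
Sliding window (track last position of each char):
  Position 0 ('e'): window [0,0] length 1 -- new best
  Position 1 ('d'): window [0,1] length 2 -- new best
  Position 2 ('e'): repeat (last at 0), move window start to 1
  Position 2 ('e'): window [1,2] length 2
  Position 3 ('b'): window [1,3] length 3 -- new best
  Position 4 ('g'): window [1,4] length 4 -- new best
  Position 5 ('a'): window [1,5] length 5 -- new best
  Position 6 ('e'): repeat (last at 2), move window start to 3
  Position 6 ('e'): window [3,6] length 4
Longest substring with no repeats: "debga" with length 5

5


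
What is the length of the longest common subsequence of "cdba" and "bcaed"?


LCS of "cdba" and "bcaed"
DP table:
           b    c    a    e    d
      0    0    0    0    0    0
  c   0    0    1    1    1    1
  d   0    0    1    1    1    2
  b   0    1    1    1    1    2
  a   0    1    1    2    2    2
LCS length = dp[4][5] = 2

2


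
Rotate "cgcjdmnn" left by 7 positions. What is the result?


Input: "cgcjdmnn", rotate left by 7
First 7 characters: "cgcjdmn"
Remaining characters: "n"
Concatenate remaining + first: "n" + "cgcjdmn" = "ncgcjdmn"

ncgcjdmn


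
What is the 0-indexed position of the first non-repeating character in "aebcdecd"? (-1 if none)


Input: aebcdecd
Character frequencies:
  'a': 1
  'b': 1
  'c': 2
  'd': 2
  'e': 2
Scanning left to right for freq == 1:
  Position 0 ('a'): unique! => answer = 0

0


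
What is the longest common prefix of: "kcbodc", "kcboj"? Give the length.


Words: kcbodc, kcboj
  Position 0: all 'k' => match
  Position 1: all 'c' => match
  Position 2: all 'b' => match
  Position 3: all 'o' => match
  Position 4: ('d', 'j') => mismatch, stop
LCP = "kcbo" (length 4)

4


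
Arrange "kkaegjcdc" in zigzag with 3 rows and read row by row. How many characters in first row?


Zigzag "kkaegjcdc" into 3 rows:
Placing characters:
  'k' => row 0
  'k' => row 1
  'a' => row 2
  'e' => row 1
  'g' => row 0
  'j' => row 1
  'c' => row 2
  'd' => row 1
  'c' => row 0
Rows:
  Row 0: "kgc"
  Row 1: "kejd"
  Row 2: "ac"
First row length: 3

3


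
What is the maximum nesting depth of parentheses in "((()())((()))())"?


Input: "((()())((()))())"
Tracking depth:
  Position 0 '(': depth becomes 1
  Position 1 '(': depth becomes 2
  Position 2 '(': depth becomes 3
  Position 3 ')': depth becomes 2
  Position 4 '(': depth becomes 3
  Position 5 ')': depth becomes 2
  Position 6 ')': depth becomes 1
  Position 7 '(': depth becomes 2
  Position 8 '(': depth becomes 3
  Position 9 '(': depth becomes 4
  Position 10 ')': depth becomes 3
  Position 11 ')': depth becomes 2
  Position 12 ')': depth becomes 1
  Position 13 '(': depth becomes 2
  Position 14 ')': depth becomes 1
  Position 15 ')': depth becomes 0
Maximum depth reached: 4

4


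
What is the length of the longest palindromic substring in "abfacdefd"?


Input: "abfacdefd"
Checking substrings for palindromes:
  No multi-char palindromic substrings found
Longest palindromic substring: "a" with length 1

1


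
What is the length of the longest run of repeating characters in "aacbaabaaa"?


Input: "aacbaabaaa"
Scanning for longest run:
  Position 1 ('a'): continues run of 'a', length=2
  Position 2 ('c'): new char, reset run to 1
  Position 3 ('b'): new char, reset run to 1
  Position 4 ('a'): new char, reset run to 1
  Position 5 ('a'): continues run of 'a', length=2
  Position 6 ('b'): new char, reset run to 1
  Position 7 ('a'): new char, reset run to 1
  Position 8 ('a'): continues run of 'a', length=2
  Position 9 ('a'): continues run of 'a', length=3
Longest run: 'a' with length 3

3


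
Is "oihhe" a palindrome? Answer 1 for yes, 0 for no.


Input: oihhe
Reversed: ehhio
  Compare pos 0 ('o') with pos 4 ('e'): MISMATCH
  Compare pos 1 ('i') with pos 3 ('h'): MISMATCH
Result: not a palindrome

0


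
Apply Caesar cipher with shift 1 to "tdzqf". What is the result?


Caesar cipher: shift "tdzqf" by 1
  't' (pos 19) + 1 = pos 20 = 'u'
  'd' (pos 3) + 1 = pos 4 = 'e'
  'z' (pos 25) + 1 = pos 0 = 'a'
  'q' (pos 16) + 1 = pos 17 = 'r'
  'f' (pos 5) + 1 = pos 6 = 'g'
Result: uearg

uearg


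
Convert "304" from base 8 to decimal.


Input: "304" in base 8
Positional expansion:
  Digit '3' (value 3) x 8^2 = 192
  Digit '0' (value 0) x 8^1 = 0
  Digit '4' (value 4) x 8^0 = 4
Sum = 196

196


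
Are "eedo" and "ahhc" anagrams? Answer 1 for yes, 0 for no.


Strings: "eedo", "ahhc"
Sorted first:  deeo
Sorted second: achh
Differ at position 0: 'd' vs 'a' => not anagrams

0


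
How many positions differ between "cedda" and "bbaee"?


Comparing "cedda" and "bbaee" position by position:
  Position 0: 'c' vs 'b' => DIFFER
  Position 1: 'e' vs 'b' => DIFFER
  Position 2: 'd' vs 'a' => DIFFER
  Position 3: 'd' vs 'e' => DIFFER
  Position 4: 'a' vs 'e' => DIFFER
Positions that differ: 5

5


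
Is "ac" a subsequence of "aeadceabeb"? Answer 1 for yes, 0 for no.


Check if "ac" is a subsequence of "aeadceabeb"
Greedy scan:
  Position 0 ('a'): matches sub[0] = 'a'
  Position 1 ('e'): no match needed
  Position 2 ('a'): no match needed
  Position 3 ('d'): no match needed
  Position 4 ('c'): matches sub[1] = 'c'
  Position 5 ('e'): no match needed
  Position 6 ('a'): no match needed
  Position 7 ('b'): no match needed
  Position 8 ('e'): no match needed
  Position 9 ('b'): no match needed
All 2 characters matched => is a subsequence

1


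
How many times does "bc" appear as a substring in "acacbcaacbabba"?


Searching for "bc" in "acacbcaacbabba"
Scanning each position:
  Position 0: "ac" => no
  Position 1: "ca" => no
  Position 2: "ac" => no
  Position 3: "cb" => no
  Position 4: "bc" => MATCH
  Position 5: "ca" => no
  Position 6: "aa" => no
  Position 7: "ac" => no
  Position 8: "cb" => no
  Position 9: "ba" => no
  Position 10: "ab" => no
  Position 11: "bb" => no
  Position 12: "ba" => no
Total occurrences: 1

1


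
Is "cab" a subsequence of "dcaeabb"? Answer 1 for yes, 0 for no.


Check if "cab" is a subsequence of "dcaeabb"
Greedy scan:
  Position 0 ('d'): no match needed
  Position 1 ('c'): matches sub[0] = 'c'
  Position 2 ('a'): matches sub[1] = 'a'
  Position 3 ('e'): no match needed
  Position 4 ('a'): no match needed
  Position 5 ('b'): matches sub[2] = 'b'
  Position 6 ('b'): no match needed
All 3 characters matched => is a subsequence

1


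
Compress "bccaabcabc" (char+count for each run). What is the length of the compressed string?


Input: bccaabcabc
Runs:
  'b' x 1 => "b1"
  'c' x 2 => "c2"
  'a' x 2 => "a2"
  'b' x 1 => "b1"
  'c' x 1 => "c1"
  'a' x 1 => "a1"
  'b' x 1 => "b1"
  'c' x 1 => "c1"
Compressed: "b1c2a2b1c1a1b1c1"
Compressed length: 16

16


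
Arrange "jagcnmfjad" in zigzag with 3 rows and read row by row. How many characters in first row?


Zigzag "jagcnmfjad" into 3 rows:
Placing characters:
  'j' => row 0
  'a' => row 1
  'g' => row 2
  'c' => row 1
  'n' => row 0
  'm' => row 1
  'f' => row 2
  'j' => row 1
  'a' => row 0
  'd' => row 1
Rows:
  Row 0: "jna"
  Row 1: "acmjd"
  Row 2: "gf"
First row length: 3

3


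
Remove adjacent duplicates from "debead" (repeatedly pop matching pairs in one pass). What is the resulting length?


Input: debead
Stack-based adjacent duplicate removal:
  Read 'd': push. Stack: d
  Read 'e': push. Stack: de
  Read 'b': push. Stack: deb
  Read 'e': push. Stack: debe
  Read 'a': push. Stack: debea
  Read 'd': push. Stack: debead
Final stack: "debead" (length 6)

6


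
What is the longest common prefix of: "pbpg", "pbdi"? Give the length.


Words: pbpg, pbdi
  Position 0: all 'p' => match
  Position 1: all 'b' => match
  Position 2: ('p', 'd') => mismatch, stop
LCP = "pb" (length 2)

2


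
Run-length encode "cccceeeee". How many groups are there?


Input: cccceeeee
Scanning for consecutive runs:
  Group 1: 'c' x 4 (positions 0-3)
  Group 2: 'e' x 5 (positions 4-8)
Total groups: 2

2


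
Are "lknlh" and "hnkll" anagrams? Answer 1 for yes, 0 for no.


Strings: "lknlh", "hnkll"
Sorted first:  hklln
Sorted second: hklln
Sorted forms match => anagrams

1


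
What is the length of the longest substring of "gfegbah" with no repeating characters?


Input: "gfegbah"
Sliding window (track last position of each char):
  Position 0 ('g'): window [0,0] length 1 -- new best
  Position 1 ('f'): window [0,1] length 2 -- new best
  Position 2 ('e'): window [0,2] length 3 -- new best
  Position 3 ('g'): repeat (last at 0), move window start to 1
  Position 3 ('g'): window [1,3] length 3
  Position 4 ('b'): window [1,4] length 4 -- new best
  Position 5 ('a'): window [1,5] length 5 -- new best
  Position 6 ('h'): window [1,6] length 6 -- new best
Longest substring with no repeats: "fegbah" with length 6

6


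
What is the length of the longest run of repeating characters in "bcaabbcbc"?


Input: "bcaabbcbc"
Scanning for longest run:
  Position 1 ('c'): new char, reset run to 1
  Position 2 ('a'): new char, reset run to 1
  Position 3 ('a'): continues run of 'a', length=2
  Position 4 ('b'): new char, reset run to 1
  Position 5 ('b'): continues run of 'b', length=2
  Position 6 ('c'): new char, reset run to 1
  Position 7 ('b'): new char, reset run to 1
  Position 8 ('c'): new char, reset run to 1
Longest run: 'a' with length 2

2


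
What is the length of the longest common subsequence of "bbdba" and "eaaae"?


LCS of "bbdba" and "eaaae"
DP table:
           e    a    a    a    e
      0    0    0    0    0    0
  b   0    0    0    0    0    0
  b   0    0    0    0    0    0
  d   0    0    0    0    0    0
  b   0    0    0    0    0    0
  a   0    0    1    1    1    1
LCS length = dp[5][5] = 1

1


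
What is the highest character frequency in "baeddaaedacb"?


Input: baeddaaedacb
Character counts:
  'a': 4
  'b': 2
  'c': 1
  'd': 3
  'e': 2
Maximum frequency: 4

4


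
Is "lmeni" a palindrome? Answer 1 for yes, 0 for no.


Input: lmeni
Reversed: ineml
  Compare pos 0 ('l') with pos 4 ('i'): MISMATCH
  Compare pos 1 ('m') with pos 3 ('n'): MISMATCH
Result: not a palindrome

0


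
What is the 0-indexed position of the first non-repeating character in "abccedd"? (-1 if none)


Input: abccedd
Character frequencies:
  'a': 1
  'b': 1
  'c': 2
  'd': 2
  'e': 1
Scanning left to right for freq == 1:
  Position 0 ('a'): unique! => answer = 0

0


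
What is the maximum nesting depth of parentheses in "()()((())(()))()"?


Input: "()()((())(()))()"
Tracking depth:
  Position 0 '(': depth becomes 1
  Position 1 ')': depth becomes 0
  Position 2 '(': depth becomes 1
  Position 3 ')': depth becomes 0
  Position 4 '(': depth becomes 1
  Position 5 '(': depth becomes 2
  Position 6 '(': depth becomes 3
  Position 7 ')': depth becomes 2
  Position 8 ')': depth becomes 1
  Position 9 '(': depth becomes 2
  Position 10 '(': depth becomes 3
  Position 11 ')': depth becomes 2
  Position 12 ')': depth becomes 1
  Position 13 ')': depth becomes 0
  Position 14 '(': depth becomes 1
  Position 15 ')': depth becomes 0
Maximum depth reached: 3

3


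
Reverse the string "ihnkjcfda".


Input: ihnkjcfda
Reading characters right to left:
  Position 8: 'a'
  Position 7: 'd'
  Position 6: 'f'
  Position 5: 'c'
  Position 4: 'j'
  Position 3: 'k'
  Position 2: 'n'
  Position 1: 'h'
  Position 0: 'i'
Reversed: adfcjknhi

adfcjknhi


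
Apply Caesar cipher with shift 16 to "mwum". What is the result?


Caesar cipher: shift "mwum" by 16
  'm' (pos 12) + 16 = pos 2 = 'c'
  'w' (pos 22) + 16 = pos 12 = 'm'
  'u' (pos 20) + 16 = pos 10 = 'k'
  'm' (pos 12) + 16 = pos 2 = 'c'
Result: cmkc

cmkc


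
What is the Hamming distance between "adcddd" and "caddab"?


Comparing "adcddd" and "caddab" position by position:
  Position 0: 'a' vs 'c' => differ
  Position 1: 'd' vs 'a' => differ
  Position 2: 'c' vs 'd' => differ
  Position 3: 'd' vs 'd' => same
  Position 4: 'd' vs 'a' => differ
  Position 5: 'd' vs 'b' => differ
Total differences (Hamming distance): 5

5


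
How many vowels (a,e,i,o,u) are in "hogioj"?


Input: hogioj
Checking each character:
  'h' at position 0: consonant
  'o' at position 1: vowel (running total: 1)
  'g' at position 2: consonant
  'i' at position 3: vowel (running total: 2)
  'o' at position 4: vowel (running total: 3)
  'j' at position 5: consonant
Total vowels: 3

3


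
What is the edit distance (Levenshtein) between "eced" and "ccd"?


Computing edit distance: "eced" -> "ccd"
DP table:
           c    c    d
      0    1    2    3
  e   1    1    2    3
  c   2    1    1    2
  e   3    2    2    2
  d   4    3    3    2
Edit distance = dp[4][3] = 2

2


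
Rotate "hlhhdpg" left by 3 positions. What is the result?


Input: "hlhhdpg", rotate left by 3
First 3 characters: "hlh"
Remaining characters: "hdpg"
Concatenate remaining + first: "hdpg" + "hlh" = "hdpghlh"

hdpghlh


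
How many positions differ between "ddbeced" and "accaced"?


Comparing "ddbeced" and "accaced" position by position:
  Position 0: 'd' vs 'a' => DIFFER
  Position 1: 'd' vs 'c' => DIFFER
  Position 2: 'b' vs 'c' => DIFFER
  Position 3: 'e' vs 'a' => DIFFER
  Position 4: 'c' vs 'c' => same
  Position 5: 'e' vs 'e' => same
  Position 6: 'd' vs 'd' => same
Positions that differ: 4

4


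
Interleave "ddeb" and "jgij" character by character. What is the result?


Interleaving "ddeb" and "jgij":
  Position 0: 'd' from first, 'j' from second => "dj"
  Position 1: 'd' from first, 'g' from second => "dg"
  Position 2: 'e' from first, 'i' from second => "ei"
  Position 3: 'b' from first, 'j' from second => "bj"
Result: djdgeibj

djdgeibj


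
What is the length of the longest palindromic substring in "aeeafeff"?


Input: "aeeafeff"
Checking substrings for palindromes:
  [0:4] "aeea" (len 4) => palindrome
  [4:7] "fef" (len 3) => palindrome
  [1:3] "ee" (len 2) => palindrome
  [6:8] "ff" (len 2) => palindrome
Longest palindromic substring: "aeea" with length 4

4


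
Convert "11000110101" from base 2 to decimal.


Input: "11000110101" in base 2
Positional expansion:
  Digit '1' (value 1) x 2^10 = 1024
  Digit '1' (value 1) x 2^9 = 512
  Digit '0' (value 0) x 2^8 = 0
  Digit '0' (value 0) x 2^7 = 0
  Digit '0' (value 0) x 2^6 = 0
  Digit '1' (value 1) x 2^5 = 32
  Digit '1' (value 1) x 2^4 = 16
  Digit '0' (value 0) x 2^3 = 0
  Digit '1' (value 1) x 2^2 = 4
  Digit '0' (value 0) x 2^1 = 0
  Digit '1' (value 1) x 2^0 = 1
Sum = 1589

1589


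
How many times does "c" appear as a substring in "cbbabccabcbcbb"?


Searching for "c" in "cbbabccabcbcbb"
Scanning each position:
  Position 0: "c" => MATCH
  Position 1: "b" => no
  Position 2: "b" => no
  Position 3: "a" => no
  Position 4: "b" => no
  Position 5: "c" => MATCH
  Position 6: "c" => MATCH
  Position 7: "a" => no
  Position 8: "b" => no
  Position 9: "c" => MATCH
  Position 10: "b" => no
  Position 11: "c" => MATCH
  Position 12: "b" => no
  Position 13: "b" => no
Total occurrences: 5

5


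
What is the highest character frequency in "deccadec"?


Input: deccadec
Character counts:
  'a': 1
  'c': 3
  'd': 2
  'e': 2
Maximum frequency: 3

3


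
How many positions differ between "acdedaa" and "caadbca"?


Comparing "acdedaa" and "caadbca" position by position:
  Position 0: 'a' vs 'c' => DIFFER
  Position 1: 'c' vs 'a' => DIFFER
  Position 2: 'd' vs 'a' => DIFFER
  Position 3: 'e' vs 'd' => DIFFER
  Position 4: 'd' vs 'b' => DIFFER
  Position 5: 'a' vs 'c' => DIFFER
  Position 6: 'a' vs 'a' => same
Positions that differ: 6

6


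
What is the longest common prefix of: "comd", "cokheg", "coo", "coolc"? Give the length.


Words: comd, cokheg, coo, coolc
  Position 0: all 'c' => match
  Position 1: all 'o' => match
  Position 2: ('m', 'k', 'o', 'o') => mismatch, stop
LCP = "co" (length 2)

2


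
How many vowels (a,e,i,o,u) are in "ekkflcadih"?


Input: ekkflcadih
Checking each character:
  'e' at position 0: vowel (running total: 1)
  'k' at position 1: consonant
  'k' at position 2: consonant
  'f' at position 3: consonant
  'l' at position 4: consonant
  'c' at position 5: consonant
  'a' at position 6: vowel (running total: 2)
  'd' at position 7: consonant
  'i' at position 8: vowel (running total: 3)
  'h' at position 9: consonant
Total vowels: 3

3


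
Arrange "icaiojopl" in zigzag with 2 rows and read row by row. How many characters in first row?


Zigzag "icaiojopl" into 2 rows:
Placing characters:
  'i' => row 0
  'c' => row 1
  'a' => row 0
  'i' => row 1
  'o' => row 0
  'j' => row 1
  'o' => row 0
  'p' => row 1
  'l' => row 0
Rows:
  Row 0: "iaool"
  Row 1: "cijp"
First row length: 5

5


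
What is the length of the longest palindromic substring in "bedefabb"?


Input: "bedefabb"
Checking substrings for palindromes:
  [1:4] "ede" (len 3) => palindrome
  [6:8] "bb" (len 2) => palindrome
Longest palindromic substring: "ede" with length 3

3


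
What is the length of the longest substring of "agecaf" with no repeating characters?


Input: "agecaf"
Sliding window (track last position of each char):
  Position 0 ('a'): window [0,0] length 1 -- new best
  Position 1 ('g'): window [0,1] length 2 -- new best
  Position 2 ('e'): window [0,2] length 3 -- new best
  Position 3 ('c'): window [0,3] length 4 -- new best
  Position 4 ('a'): repeat (last at 0), move window start to 1
  Position 4 ('a'): window [1,4] length 4
  Position 5 ('f'): window [1,5] length 5 -- new best
Longest substring with no repeats: "gecaf" with length 5

5


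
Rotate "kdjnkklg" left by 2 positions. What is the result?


Input: "kdjnkklg", rotate left by 2
First 2 characters: "kd"
Remaining characters: "jnkklg"
Concatenate remaining + first: "jnkklg" + "kd" = "jnkklgkd"

jnkklgkd


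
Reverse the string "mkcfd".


Input: mkcfd
Reading characters right to left:
  Position 4: 'd'
  Position 3: 'f'
  Position 2: 'c'
  Position 1: 'k'
  Position 0: 'm'
Reversed: dfckm

dfckm


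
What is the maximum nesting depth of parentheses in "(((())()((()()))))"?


Input: "(((())()((()()))))"
Tracking depth:
  Position 0 '(': depth becomes 1
  Position 1 '(': depth becomes 2
  Position 2 '(': depth becomes 3
  Position 3 '(': depth becomes 4
  Position 4 ')': depth becomes 3
  Position 5 ')': depth becomes 2
  Position 6 '(': depth becomes 3
  Position 7 ')': depth becomes 2
  Position 8 '(': depth becomes 3
  Position 9 '(': depth becomes 4
  Position 10 '(': depth becomes 5
  Position 11 ')': depth becomes 4
  Position 12 '(': depth becomes 5
  Position 13 ')': depth becomes 4
  Position 14 ')': depth becomes 3
  Position 15 ')': depth becomes 2
  Position 16 ')': depth becomes 1
  Position 17 ')': depth becomes 0
Maximum depth reached: 5

5
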